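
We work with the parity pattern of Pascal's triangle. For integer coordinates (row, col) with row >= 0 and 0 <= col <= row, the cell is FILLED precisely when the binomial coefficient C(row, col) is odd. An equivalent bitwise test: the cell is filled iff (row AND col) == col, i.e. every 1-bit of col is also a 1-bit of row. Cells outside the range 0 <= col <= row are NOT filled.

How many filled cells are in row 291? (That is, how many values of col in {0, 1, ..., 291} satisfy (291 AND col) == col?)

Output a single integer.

291 in binary = 100100011
popcount(291) = number of 1-bits in 100100011 = 4
A col c satisfies (291 AND c) == c iff every set bit of c is also set in 291; each of the 4 set bits of 291 can independently be on or off in c.
count = 2^4 = 16

Answer: 16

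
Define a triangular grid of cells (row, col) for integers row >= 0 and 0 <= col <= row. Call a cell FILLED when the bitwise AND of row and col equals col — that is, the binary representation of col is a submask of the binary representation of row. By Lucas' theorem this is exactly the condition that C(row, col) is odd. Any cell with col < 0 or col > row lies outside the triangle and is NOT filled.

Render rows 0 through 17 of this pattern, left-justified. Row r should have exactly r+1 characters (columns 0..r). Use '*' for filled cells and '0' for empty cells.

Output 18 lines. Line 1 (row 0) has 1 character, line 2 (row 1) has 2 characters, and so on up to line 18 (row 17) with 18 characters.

r0=0: *
r1=1: **
r2=10: *0*
r3=11: ****
r4=100: *000*
r5=101: **00**
r6=110: *0*0*0*
r7=111: ********
r8=1000: *0000000*
r9=1001: **000000**
r10=1010: *0*00000*0*
r11=1011: ****0000****
r12=1100: *000*000*000*
r13=1101: **00**00**00**
r14=1110: *0*0*0*0*0*0*0*
r15=1111: ****************
r16=10000: *000000000000000*
r17=10001: **00000000000000**

Answer: *
**
*0*
****
*000*
**00**
*0*0*0*
********
*0000000*
**000000**
*0*00000*0*
****0000****
*000*000*000*
**00**00**00**
*0*0*0*0*0*0*0*
****************
*000000000000000*
**00000000000000**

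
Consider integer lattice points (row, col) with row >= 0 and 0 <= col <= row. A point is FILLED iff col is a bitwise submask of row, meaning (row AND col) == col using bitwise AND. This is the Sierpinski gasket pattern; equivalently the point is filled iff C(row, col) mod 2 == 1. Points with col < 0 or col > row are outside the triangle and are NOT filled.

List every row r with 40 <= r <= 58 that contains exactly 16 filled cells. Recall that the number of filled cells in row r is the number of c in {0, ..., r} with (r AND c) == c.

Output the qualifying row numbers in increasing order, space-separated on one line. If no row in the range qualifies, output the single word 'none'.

Row r has 2^popcount(r) filled cells, so we need popcount(r) = log2(16) = 4.
Scan r = 40..58 and keep those with exactly 4 one-bits:
r=40=101000 popcount=2 -> skip
r=41=101001 popcount=3 -> skip
r=42=101010 popcount=3 -> skip
r=43=101011 popcount=4 -> KEEP
r=44=101100 popcount=3 -> skip
r=45=101101 popcount=4 -> KEEP
r=46=101110 popcount=4 -> KEEP
r=47=101111 popcount=5 -> skip
r=48=110000 popcount=2 -> skip
r=49=110001 popcount=3 -> skip
r=50=110010 popcount=3 -> skip
r=51=110011 popcount=4 -> KEEP
r=52=110100 popcount=3 -> skip
r=53=110101 popcount=4 -> KEEP
r=54=110110 popcount=4 -> KEEP
r=55=110111 popcount=5 -> skip
r=56=111000 popcount=3 -> skip
r=57=111001 popcount=4 -> KEEP
r=58=111010 popcount=4 -> KEEP
Kept rows: 43 45 46 51 53 54 57 58

Answer: 43 45 46 51 53 54 57 58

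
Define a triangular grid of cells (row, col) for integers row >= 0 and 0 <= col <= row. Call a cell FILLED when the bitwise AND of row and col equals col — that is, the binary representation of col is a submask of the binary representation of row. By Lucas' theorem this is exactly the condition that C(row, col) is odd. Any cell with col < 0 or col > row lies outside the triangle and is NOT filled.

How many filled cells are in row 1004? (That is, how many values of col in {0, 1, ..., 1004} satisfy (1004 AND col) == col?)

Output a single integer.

Answer: 128

Derivation:
1004 in binary = 1111101100
popcount(1004) = number of 1-bits in 1111101100 = 7
A col c satisfies (1004 AND c) == c iff every set bit of c is also set in 1004; each of the 7 set bits of 1004 can independently be on or off in c.
count = 2^7 = 128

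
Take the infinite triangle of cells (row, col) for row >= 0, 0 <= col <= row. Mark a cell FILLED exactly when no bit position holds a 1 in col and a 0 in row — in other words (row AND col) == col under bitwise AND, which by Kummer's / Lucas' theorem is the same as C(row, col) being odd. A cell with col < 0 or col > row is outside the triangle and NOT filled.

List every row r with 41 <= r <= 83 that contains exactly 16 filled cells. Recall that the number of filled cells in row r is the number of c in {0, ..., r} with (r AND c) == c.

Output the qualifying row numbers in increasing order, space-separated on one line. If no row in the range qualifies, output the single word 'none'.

Answer: 43 45 46 51 53 54 57 58 60 71 75 77 78 83

Derivation:
Row r has 2^popcount(r) filled cells, so we need popcount(r) = log2(16) = 4.
Scan r = 41..83 and keep those with exactly 4 one-bits:
r=41=101001 popcount=3 -> skip
r=42=101010 popcount=3 -> skip
r=43=101011 popcount=4 -> KEEP
r=44=101100 popcount=3 -> skip
r=45=101101 popcount=4 -> KEEP
r=46=101110 popcount=4 -> KEEP
r=47=101111 popcount=5 -> skip
r=48=110000 popcount=2 -> skip
r=49=110001 popcount=3 -> skip
r=50=110010 popcount=3 -> skip
r=51=110011 popcount=4 -> KEEP
r=52=110100 popcount=3 -> skip
r=53=110101 popcount=4 -> KEEP
r=54=110110 popcount=4 -> KEEP
r=55=110111 popcount=5 -> skip
r=56=111000 popcount=3 -> skip
r=57=111001 popcount=4 -> KEEP
r=58=111010 popcount=4 -> KEEP
r=59=111011 popcount=5 -> skip
r=60=111100 popcount=4 -> KEEP
r=61=111101 popcount=5 -> skip
r=62=111110 popcount=5 -> skip
r=63=111111 popcount=6 -> skip
r=64=1000000 popcount=1 -> skip
r=65=1000001 popcount=2 -> skip
r=66=1000010 popcount=2 -> skip
r=67=1000011 popcount=3 -> skip
r=68=1000100 popcount=2 -> skip
r=69=1000101 popcount=3 -> skip
r=70=1000110 popcount=3 -> skip
r=71=1000111 popcount=4 -> KEEP
r=72=1001000 popcount=2 -> skip
r=73=1001001 popcount=3 -> skip
r=74=1001010 popcount=3 -> skip
r=75=1001011 popcount=4 -> KEEP
r=76=1001100 popcount=3 -> skip
r=77=1001101 popcount=4 -> KEEP
r=78=1001110 popcount=4 -> KEEP
r=79=1001111 popcount=5 -> skip
r=80=1010000 popcount=2 -> skip
r=81=1010001 popcount=3 -> skip
r=82=1010010 popcount=3 -> skip
r=83=1010011 popcount=4 -> KEEP
Kept rows: 43 45 46 51 53 54 57 58 60 71 75 77 78 83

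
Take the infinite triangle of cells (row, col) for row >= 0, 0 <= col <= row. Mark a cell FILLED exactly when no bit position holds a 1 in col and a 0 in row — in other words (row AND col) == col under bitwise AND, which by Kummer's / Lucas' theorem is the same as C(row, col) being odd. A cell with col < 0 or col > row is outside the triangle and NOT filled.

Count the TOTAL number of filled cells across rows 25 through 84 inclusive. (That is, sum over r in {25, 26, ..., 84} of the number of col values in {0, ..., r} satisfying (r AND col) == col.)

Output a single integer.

Answer: 796

Derivation:
r25=11001 pc3: +8 =8
r26=11010 pc3: +8 =16
r27=11011 pc4: +16 =32
r28=11100 pc3: +8 =40
r29=11101 pc4: +16 =56
r30=11110 pc4: +16 =72
r31=11111 pc5: +32 =104
r32=100000 pc1: +2 =106
r33=100001 pc2: +4 =110
r34=100010 pc2: +4 =114
r35=100011 pc3: +8 =122
r36=100100 pc2: +4 =126
r37=100101 pc3: +8 =134
r38=100110 pc3: +8 =142
r39=100111 pc4: +16 =158
r40=101000 pc2: +4 =162
r41=101001 pc3: +8 =170
r42=101010 pc3: +8 =178
r43=101011 pc4: +16 =194
r44=101100 pc3: +8 =202
r45=101101 pc4: +16 =218
r46=101110 pc4: +16 =234
r47=101111 pc5: +32 =266
r48=110000 pc2: +4 =270
r49=110001 pc3: +8 =278
r50=110010 pc3: +8 =286
r51=110011 pc4: +16 =302
r52=110100 pc3: +8 =310
r53=110101 pc4: +16 =326
r54=110110 pc4: +16 =342
r55=110111 pc5: +32 =374
r56=111000 pc3: +8 =382
r57=111001 pc4: +16 =398
r58=111010 pc4: +16 =414
r59=111011 pc5: +32 =446
r60=111100 pc4: +16 =462
r61=111101 pc5: +32 =494
r62=111110 pc5: +32 =526
r63=111111 pc6: +64 =590
r64=1000000 pc1: +2 =592
r65=1000001 pc2: +4 =596
r66=1000010 pc2: +4 =600
r67=1000011 pc3: +8 =608
r68=1000100 pc2: +4 =612
r69=1000101 pc3: +8 =620
r70=1000110 pc3: +8 =628
r71=1000111 pc4: +16 =644
r72=1001000 pc2: +4 =648
r73=1001001 pc3: +8 =656
r74=1001010 pc3: +8 =664
r75=1001011 pc4: +16 =680
r76=1001100 pc3: +8 =688
r77=1001101 pc4: +16 =704
r78=1001110 pc4: +16 =720
r79=1001111 pc5: +32 =752
r80=1010000 pc2: +4 =756
r81=1010001 pc3: +8 =764
r82=1010010 pc3: +8 =772
r83=1010011 pc4: +16 =788
r84=1010100 pc3: +8 =796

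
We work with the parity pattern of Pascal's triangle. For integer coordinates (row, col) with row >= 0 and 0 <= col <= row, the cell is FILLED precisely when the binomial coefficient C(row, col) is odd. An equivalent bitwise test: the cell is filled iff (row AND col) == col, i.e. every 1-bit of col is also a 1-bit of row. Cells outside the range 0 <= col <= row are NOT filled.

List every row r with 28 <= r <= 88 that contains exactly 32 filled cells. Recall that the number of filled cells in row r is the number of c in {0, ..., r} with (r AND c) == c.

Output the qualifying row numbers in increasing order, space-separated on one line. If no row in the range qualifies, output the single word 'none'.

Answer: 31 47 55 59 61 62 79 87

Derivation:
Row r has 2^popcount(r) filled cells, so we need popcount(r) = log2(32) = 5.
Scan r = 28..88 and keep those with exactly 5 one-bits:
r=28=11100 popcount=3 -> skip
r=29=11101 popcount=4 -> skip
r=30=11110 popcount=4 -> skip
r=31=11111 popcount=5 -> KEEP
r=32=100000 popcount=1 -> skip
r=33=100001 popcount=2 -> skip
r=34=100010 popcount=2 -> skip
r=35=100011 popcount=3 -> skip
r=36=100100 popcount=2 -> skip
r=37=100101 popcount=3 -> skip
r=38=100110 popcount=3 -> skip
r=39=100111 popcount=4 -> skip
r=40=101000 popcount=2 -> skip
r=41=101001 popcount=3 -> skip
r=42=101010 popcount=3 -> skip
r=43=101011 popcount=4 -> skip
r=44=101100 popcount=3 -> skip
r=45=101101 popcount=4 -> skip
r=46=101110 popcount=4 -> skip
r=47=101111 popcount=5 -> KEEP
r=48=110000 popcount=2 -> skip
r=49=110001 popcount=3 -> skip
r=50=110010 popcount=3 -> skip
r=51=110011 popcount=4 -> skip
r=52=110100 popcount=3 -> skip
r=53=110101 popcount=4 -> skip
r=54=110110 popcount=4 -> skip
r=55=110111 popcount=5 -> KEEP
r=56=111000 popcount=3 -> skip
r=57=111001 popcount=4 -> skip
r=58=111010 popcount=4 -> skip
r=59=111011 popcount=5 -> KEEP
r=60=111100 popcount=4 -> skip
r=61=111101 popcount=5 -> KEEP
r=62=111110 popcount=5 -> KEEP
r=63=111111 popcount=6 -> skip
r=64=1000000 popcount=1 -> skip
r=65=1000001 popcount=2 -> skip
r=66=1000010 popcount=2 -> skip
r=67=1000011 popcount=3 -> skip
r=68=1000100 popcount=2 -> skip
r=69=1000101 popcount=3 -> skip
r=70=1000110 popcount=3 -> skip
r=71=1000111 popcount=4 -> skip
r=72=1001000 popcount=2 -> skip
r=73=1001001 popcount=3 -> skip
r=74=1001010 popcount=3 -> skip
r=75=1001011 popcount=4 -> skip
r=76=1001100 popcount=3 -> skip
r=77=1001101 popcount=4 -> skip
r=78=1001110 popcount=4 -> skip
r=79=1001111 popcount=5 -> KEEP
r=80=1010000 popcount=2 -> skip
r=81=1010001 popcount=3 -> skip
r=82=1010010 popcount=3 -> skip
r=83=1010011 popcount=4 -> skip
r=84=1010100 popcount=3 -> skip
r=85=1010101 popcount=4 -> skip
r=86=1010110 popcount=4 -> skip
r=87=1010111 popcount=5 -> KEEP
r=88=1011000 popcount=3 -> skip
Kept rows: 31 47 55 59 61 62 79 87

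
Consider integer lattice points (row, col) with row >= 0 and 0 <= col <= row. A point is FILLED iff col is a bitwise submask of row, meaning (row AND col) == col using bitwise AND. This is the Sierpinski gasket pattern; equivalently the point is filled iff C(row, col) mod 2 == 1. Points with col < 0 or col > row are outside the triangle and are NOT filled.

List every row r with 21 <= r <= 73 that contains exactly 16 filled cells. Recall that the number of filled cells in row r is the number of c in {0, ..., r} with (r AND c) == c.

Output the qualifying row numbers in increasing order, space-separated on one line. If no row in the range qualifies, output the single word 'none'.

Row r has 2^popcount(r) filled cells, so we need popcount(r) = log2(16) = 4.
Scan r = 21..73 and keep those with exactly 4 one-bits:
r=21=10101 popcount=3 -> skip
r=22=10110 popcount=3 -> skip
r=23=10111 popcount=4 -> KEEP
r=24=11000 popcount=2 -> skip
r=25=11001 popcount=3 -> skip
r=26=11010 popcount=3 -> skip
r=27=11011 popcount=4 -> KEEP
r=28=11100 popcount=3 -> skip
r=29=11101 popcount=4 -> KEEP
r=30=11110 popcount=4 -> KEEP
r=31=11111 popcount=5 -> skip
r=32=100000 popcount=1 -> skip
r=33=100001 popcount=2 -> skip
r=34=100010 popcount=2 -> skip
r=35=100011 popcount=3 -> skip
r=36=100100 popcount=2 -> skip
r=37=100101 popcount=3 -> skip
r=38=100110 popcount=3 -> skip
r=39=100111 popcount=4 -> KEEP
r=40=101000 popcount=2 -> skip
r=41=101001 popcount=3 -> skip
r=42=101010 popcount=3 -> skip
r=43=101011 popcount=4 -> KEEP
r=44=101100 popcount=3 -> skip
r=45=101101 popcount=4 -> KEEP
r=46=101110 popcount=4 -> KEEP
r=47=101111 popcount=5 -> skip
r=48=110000 popcount=2 -> skip
r=49=110001 popcount=3 -> skip
r=50=110010 popcount=3 -> skip
r=51=110011 popcount=4 -> KEEP
r=52=110100 popcount=3 -> skip
r=53=110101 popcount=4 -> KEEP
r=54=110110 popcount=4 -> KEEP
r=55=110111 popcount=5 -> skip
r=56=111000 popcount=3 -> skip
r=57=111001 popcount=4 -> KEEP
r=58=111010 popcount=4 -> KEEP
r=59=111011 popcount=5 -> skip
r=60=111100 popcount=4 -> KEEP
r=61=111101 popcount=5 -> skip
r=62=111110 popcount=5 -> skip
r=63=111111 popcount=6 -> skip
r=64=1000000 popcount=1 -> skip
r=65=1000001 popcount=2 -> skip
r=66=1000010 popcount=2 -> skip
r=67=1000011 popcount=3 -> skip
r=68=1000100 popcount=2 -> skip
r=69=1000101 popcount=3 -> skip
r=70=1000110 popcount=3 -> skip
r=71=1000111 popcount=4 -> KEEP
r=72=1001000 popcount=2 -> skip
r=73=1001001 popcount=3 -> skip
Kept rows: 23 27 29 30 39 43 45 46 51 53 54 57 58 60 71

Answer: 23 27 29 30 39 43 45 46 51 53 54 57 58 60 71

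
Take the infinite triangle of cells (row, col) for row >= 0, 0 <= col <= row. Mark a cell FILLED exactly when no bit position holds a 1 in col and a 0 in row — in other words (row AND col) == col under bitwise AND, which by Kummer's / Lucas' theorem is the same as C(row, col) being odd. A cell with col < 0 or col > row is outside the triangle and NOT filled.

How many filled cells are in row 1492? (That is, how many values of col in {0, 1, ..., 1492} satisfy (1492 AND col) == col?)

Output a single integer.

1492 in binary = 10111010100
popcount(1492) = number of 1-bits in 10111010100 = 6
A col c satisfies (1492 AND c) == c iff every set bit of c is also set in 1492; each of the 6 set bits of 1492 can independently be on or off in c.
count = 2^6 = 64

Answer: 64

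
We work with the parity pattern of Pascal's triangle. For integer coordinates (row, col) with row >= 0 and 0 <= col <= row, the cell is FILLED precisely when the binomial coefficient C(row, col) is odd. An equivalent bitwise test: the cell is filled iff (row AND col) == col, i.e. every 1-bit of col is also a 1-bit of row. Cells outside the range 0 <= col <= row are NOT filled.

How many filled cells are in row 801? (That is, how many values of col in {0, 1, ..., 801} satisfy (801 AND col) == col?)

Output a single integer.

801 in binary = 1100100001
popcount(801) = number of 1-bits in 1100100001 = 4
A col c satisfies (801 AND c) == c iff every set bit of c is also set in 801; each of the 4 set bits of 801 can independently be on or off in c.
count = 2^4 = 16

Answer: 16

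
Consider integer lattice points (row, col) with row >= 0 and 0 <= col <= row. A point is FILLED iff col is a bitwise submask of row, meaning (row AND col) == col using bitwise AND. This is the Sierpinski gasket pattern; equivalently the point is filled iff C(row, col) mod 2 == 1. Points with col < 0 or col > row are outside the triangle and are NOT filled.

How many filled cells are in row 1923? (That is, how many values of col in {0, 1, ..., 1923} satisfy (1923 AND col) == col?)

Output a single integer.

Answer: 64

Derivation:
1923 in binary = 11110000011
popcount(1923) = number of 1-bits in 11110000011 = 6
A col c satisfies (1923 AND c) == c iff every set bit of c is also set in 1923; each of the 6 set bits of 1923 can independently be on or off in c.
count = 2^6 = 64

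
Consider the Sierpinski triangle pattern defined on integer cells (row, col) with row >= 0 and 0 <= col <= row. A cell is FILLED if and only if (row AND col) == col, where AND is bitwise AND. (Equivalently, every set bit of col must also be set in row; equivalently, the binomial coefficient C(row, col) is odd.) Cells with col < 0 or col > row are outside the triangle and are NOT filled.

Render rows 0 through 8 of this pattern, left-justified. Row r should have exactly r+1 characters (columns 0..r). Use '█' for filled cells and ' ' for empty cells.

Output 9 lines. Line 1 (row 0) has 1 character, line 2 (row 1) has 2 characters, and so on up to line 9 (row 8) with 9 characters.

r0=0: █
r1=1: ██
r2=10: █ █
r3=11: ████
r4=100: █   █
r5=101: ██  ██
r6=110: █ █ █ █
r7=111: ████████
r8=1000: █       █

Answer: █
██
█ █
████
█   █
██  ██
█ █ █ █
████████
█       █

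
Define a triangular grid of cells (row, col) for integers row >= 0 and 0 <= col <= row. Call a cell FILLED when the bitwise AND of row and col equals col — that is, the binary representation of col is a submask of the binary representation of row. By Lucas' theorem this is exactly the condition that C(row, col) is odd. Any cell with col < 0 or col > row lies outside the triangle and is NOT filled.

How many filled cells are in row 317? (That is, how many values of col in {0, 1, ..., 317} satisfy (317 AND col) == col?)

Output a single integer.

Answer: 64

Derivation:
317 in binary = 100111101
popcount(317) = number of 1-bits in 100111101 = 6
A col c satisfies (317 AND c) == c iff every set bit of c is also set in 317; each of the 6 set bits of 317 can independently be on or off in c.
count = 2^6 = 64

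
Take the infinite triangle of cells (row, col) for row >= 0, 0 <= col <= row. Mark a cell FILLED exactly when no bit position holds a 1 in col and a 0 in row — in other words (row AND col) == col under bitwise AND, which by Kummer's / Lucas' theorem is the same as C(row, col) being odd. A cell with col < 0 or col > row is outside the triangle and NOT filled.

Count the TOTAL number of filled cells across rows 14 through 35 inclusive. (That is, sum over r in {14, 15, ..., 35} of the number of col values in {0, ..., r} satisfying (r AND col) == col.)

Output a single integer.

Answer: 204

Derivation:
r14=1110 pc3: +8 =8
r15=1111 pc4: +16 =24
r16=10000 pc1: +2 =26
r17=10001 pc2: +4 =30
r18=10010 pc2: +4 =34
r19=10011 pc3: +8 =42
r20=10100 pc2: +4 =46
r21=10101 pc3: +8 =54
r22=10110 pc3: +8 =62
r23=10111 pc4: +16 =78
r24=11000 pc2: +4 =82
r25=11001 pc3: +8 =90
r26=11010 pc3: +8 =98
r27=11011 pc4: +16 =114
r28=11100 pc3: +8 =122
r29=11101 pc4: +16 =138
r30=11110 pc4: +16 =154
r31=11111 pc5: +32 =186
r32=100000 pc1: +2 =188
r33=100001 pc2: +4 =192
r34=100010 pc2: +4 =196
r35=100011 pc3: +8 =204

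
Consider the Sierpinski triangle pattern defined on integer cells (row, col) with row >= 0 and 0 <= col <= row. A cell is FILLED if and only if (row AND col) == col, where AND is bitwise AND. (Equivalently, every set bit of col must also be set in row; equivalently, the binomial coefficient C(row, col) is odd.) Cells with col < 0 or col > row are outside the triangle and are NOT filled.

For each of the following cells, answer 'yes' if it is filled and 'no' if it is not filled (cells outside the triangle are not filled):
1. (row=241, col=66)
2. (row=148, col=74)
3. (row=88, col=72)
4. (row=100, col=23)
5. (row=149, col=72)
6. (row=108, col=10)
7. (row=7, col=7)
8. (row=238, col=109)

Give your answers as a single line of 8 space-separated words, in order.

Answer: no no yes no no no yes no

Derivation:
(241,66): row=0b11110001, col=0b1000010, row AND col = 0b1000000 = 64; 64 != 66 -> empty
(148,74): row=0b10010100, col=0b1001010, row AND col = 0b0 = 0; 0 != 74 -> empty
(88,72): row=0b1011000, col=0b1001000, row AND col = 0b1001000 = 72; 72 == 72 -> filled
(100,23): row=0b1100100, col=0b10111, row AND col = 0b100 = 4; 4 != 23 -> empty
(149,72): row=0b10010101, col=0b1001000, row AND col = 0b0 = 0; 0 != 72 -> empty
(108,10): row=0b1101100, col=0b1010, row AND col = 0b1000 = 8; 8 != 10 -> empty
(7,7): row=0b111, col=0b111, row AND col = 0b111 = 7; 7 == 7 -> filled
(238,109): row=0b11101110, col=0b1101101, row AND col = 0b1101100 = 108; 108 != 109 -> empty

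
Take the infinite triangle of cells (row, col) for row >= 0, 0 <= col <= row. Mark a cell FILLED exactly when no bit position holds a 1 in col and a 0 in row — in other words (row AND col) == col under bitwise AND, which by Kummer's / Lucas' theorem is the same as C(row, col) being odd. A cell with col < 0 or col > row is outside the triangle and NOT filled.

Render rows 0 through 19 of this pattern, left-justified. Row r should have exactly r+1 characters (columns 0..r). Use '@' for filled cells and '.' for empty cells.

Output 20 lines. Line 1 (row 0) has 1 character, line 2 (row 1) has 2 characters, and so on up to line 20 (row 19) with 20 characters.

Answer: @
@@
@.@
@@@@
@...@
@@..@@
@.@.@.@
@@@@@@@@
@.......@
@@......@@
@.@.....@.@
@@@@....@@@@
@...@...@...@
@@..@@..@@..@@
@.@.@.@.@.@.@.@
@@@@@@@@@@@@@@@@
@...............@
@@..............@@
@.@.............@.@
@@@@............@@@@

Derivation:
r0=0: @
r1=1: @@
r2=10: @.@
r3=11: @@@@
r4=100: @...@
r5=101: @@..@@
r6=110: @.@.@.@
r7=111: @@@@@@@@
r8=1000: @.......@
r9=1001: @@......@@
r10=1010: @.@.....@.@
r11=1011: @@@@....@@@@
r12=1100: @...@...@...@
r13=1101: @@..@@..@@..@@
r14=1110: @.@.@.@.@.@.@.@
r15=1111: @@@@@@@@@@@@@@@@
r16=10000: @...............@
r17=10001: @@..............@@
r18=10010: @.@.............@.@
r19=10011: @@@@............@@@@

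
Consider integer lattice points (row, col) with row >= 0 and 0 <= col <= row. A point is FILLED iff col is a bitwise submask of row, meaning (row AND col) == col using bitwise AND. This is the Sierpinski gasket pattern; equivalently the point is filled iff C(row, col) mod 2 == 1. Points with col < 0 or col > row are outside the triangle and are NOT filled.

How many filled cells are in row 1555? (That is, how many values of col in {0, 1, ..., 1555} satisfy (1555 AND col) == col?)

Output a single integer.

Answer: 32

Derivation:
1555 in binary = 11000010011
popcount(1555) = number of 1-bits in 11000010011 = 5
A col c satisfies (1555 AND c) == c iff every set bit of c is also set in 1555; each of the 5 set bits of 1555 can independently be on or off in c.
count = 2^5 = 32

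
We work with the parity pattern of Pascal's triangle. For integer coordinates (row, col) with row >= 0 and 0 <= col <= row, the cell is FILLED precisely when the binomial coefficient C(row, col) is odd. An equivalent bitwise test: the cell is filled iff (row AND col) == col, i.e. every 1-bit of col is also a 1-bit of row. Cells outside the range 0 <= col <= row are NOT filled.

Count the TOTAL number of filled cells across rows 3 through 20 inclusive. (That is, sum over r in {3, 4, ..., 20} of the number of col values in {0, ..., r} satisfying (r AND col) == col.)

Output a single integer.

r3=11 pc2: +4 =4
r4=100 pc1: +2 =6
r5=101 pc2: +4 =10
r6=110 pc2: +4 =14
r7=111 pc3: +8 =22
r8=1000 pc1: +2 =24
r9=1001 pc2: +4 =28
r10=1010 pc2: +4 =32
r11=1011 pc3: +8 =40
r12=1100 pc2: +4 =44
r13=1101 pc3: +8 =52
r14=1110 pc3: +8 =60
r15=1111 pc4: +16 =76
r16=10000 pc1: +2 =78
r17=10001 pc2: +4 =82
r18=10010 pc2: +4 =86
r19=10011 pc3: +8 =94
r20=10100 pc2: +4 =98

Answer: 98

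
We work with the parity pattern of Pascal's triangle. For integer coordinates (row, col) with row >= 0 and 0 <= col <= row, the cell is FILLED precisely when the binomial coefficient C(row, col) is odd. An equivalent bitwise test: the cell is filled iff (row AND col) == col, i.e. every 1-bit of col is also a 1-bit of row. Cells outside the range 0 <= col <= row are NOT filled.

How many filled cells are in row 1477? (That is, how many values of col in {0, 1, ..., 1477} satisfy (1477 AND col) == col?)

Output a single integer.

1477 in binary = 10111000101
popcount(1477) = number of 1-bits in 10111000101 = 6
A col c satisfies (1477 AND c) == c iff every set bit of c is also set in 1477; each of the 6 set bits of 1477 can independently be on or off in c.
count = 2^6 = 64

Answer: 64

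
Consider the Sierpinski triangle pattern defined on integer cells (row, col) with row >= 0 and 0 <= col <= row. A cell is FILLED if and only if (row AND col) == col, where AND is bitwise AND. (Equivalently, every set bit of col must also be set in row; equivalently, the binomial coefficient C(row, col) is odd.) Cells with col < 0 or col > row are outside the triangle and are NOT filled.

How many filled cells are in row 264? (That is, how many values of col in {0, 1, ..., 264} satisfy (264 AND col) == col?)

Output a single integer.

264 in binary = 100001000
popcount(264) = number of 1-bits in 100001000 = 2
A col c satisfies (264 AND c) == c iff every set bit of c is also set in 264; each of the 2 set bits of 264 can independently be on or off in c.
count = 2^2 = 4

Answer: 4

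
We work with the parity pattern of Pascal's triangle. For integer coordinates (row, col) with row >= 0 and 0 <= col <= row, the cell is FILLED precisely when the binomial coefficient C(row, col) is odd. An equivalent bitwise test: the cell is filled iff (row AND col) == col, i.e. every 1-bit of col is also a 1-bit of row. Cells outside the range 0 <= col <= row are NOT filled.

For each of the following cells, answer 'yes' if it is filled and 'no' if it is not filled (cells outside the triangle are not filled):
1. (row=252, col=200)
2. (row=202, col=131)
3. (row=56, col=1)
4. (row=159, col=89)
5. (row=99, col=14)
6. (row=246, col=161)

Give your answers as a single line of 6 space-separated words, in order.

Answer: yes no no no no no

Derivation:
(252,200): row=0b11111100, col=0b11001000, row AND col = 0b11001000 = 200; 200 == 200 -> filled
(202,131): row=0b11001010, col=0b10000011, row AND col = 0b10000010 = 130; 130 != 131 -> empty
(56,1): row=0b111000, col=0b1, row AND col = 0b0 = 0; 0 != 1 -> empty
(159,89): row=0b10011111, col=0b1011001, row AND col = 0b11001 = 25; 25 != 89 -> empty
(99,14): row=0b1100011, col=0b1110, row AND col = 0b10 = 2; 2 != 14 -> empty
(246,161): row=0b11110110, col=0b10100001, row AND col = 0b10100000 = 160; 160 != 161 -> empty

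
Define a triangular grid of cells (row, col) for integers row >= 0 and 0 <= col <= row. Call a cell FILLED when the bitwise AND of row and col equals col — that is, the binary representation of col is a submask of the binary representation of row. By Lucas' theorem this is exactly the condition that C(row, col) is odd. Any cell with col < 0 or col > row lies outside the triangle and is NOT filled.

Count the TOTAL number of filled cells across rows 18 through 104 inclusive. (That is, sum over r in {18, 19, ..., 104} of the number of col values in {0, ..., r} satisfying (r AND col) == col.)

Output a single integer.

Answer: 1244

Derivation:
r18=10010 pc2: +4 =4
r19=10011 pc3: +8 =12
r20=10100 pc2: +4 =16
r21=10101 pc3: +8 =24
r22=10110 pc3: +8 =32
r23=10111 pc4: +16 =48
r24=11000 pc2: +4 =52
r25=11001 pc3: +8 =60
r26=11010 pc3: +8 =68
r27=11011 pc4: +16 =84
r28=11100 pc3: +8 =92
r29=11101 pc4: +16 =108
r30=11110 pc4: +16 =124
r31=11111 pc5: +32 =156
r32=100000 pc1: +2 =158
r33=100001 pc2: +4 =162
r34=100010 pc2: +4 =166
r35=100011 pc3: +8 =174
r36=100100 pc2: +4 =178
r37=100101 pc3: +8 =186
r38=100110 pc3: +8 =194
r39=100111 pc4: +16 =210
r40=101000 pc2: +4 =214
r41=101001 pc3: +8 =222
r42=101010 pc3: +8 =230
r43=101011 pc4: +16 =246
r44=101100 pc3: +8 =254
r45=101101 pc4: +16 =270
r46=101110 pc4: +16 =286
r47=101111 pc5: +32 =318
r48=110000 pc2: +4 =322
r49=110001 pc3: +8 =330
r50=110010 pc3: +8 =338
r51=110011 pc4: +16 =354
r52=110100 pc3: +8 =362
r53=110101 pc4: +16 =378
r54=110110 pc4: +16 =394
r55=110111 pc5: +32 =426
r56=111000 pc3: +8 =434
r57=111001 pc4: +16 =450
r58=111010 pc4: +16 =466
r59=111011 pc5: +32 =498
r60=111100 pc4: +16 =514
r61=111101 pc5: +32 =546
r62=111110 pc5: +32 =578
r63=111111 pc6: +64 =642
r64=1000000 pc1: +2 =644
r65=1000001 pc2: +4 =648
r66=1000010 pc2: +4 =652
r67=1000011 pc3: +8 =660
r68=1000100 pc2: +4 =664
r69=1000101 pc3: +8 =672
r70=1000110 pc3: +8 =680
r71=1000111 pc4: +16 =696
r72=1001000 pc2: +4 =700
r73=1001001 pc3: +8 =708
r74=1001010 pc3: +8 =716
r75=1001011 pc4: +16 =732
r76=1001100 pc3: +8 =740
r77=1001101 pc4: +16 =756
r78=1001110 pc4: +16 =772
r79=1001111 pc5: +32 =804
r80=1010000 pc2: +4 =808
r81=1010001 pc3: +8 =816
r82=1010010 pc3: +8 =824
r83=1010011 pc4: +16 =840
r84=1010100 pc3: +8 =848
r85=1010101 pc4: +16 =864
r86=1010110 pc4: +16 =880
r87=1010111 pc5: +32 =912
r88=1011000 pc3: +8 =920
r89=1011001 pc4: +16 =936
r90=1011010 pc4: +16 =952
r91=1011011 pc5: +32 =984
r92=1011100 pc4: +16 =1000
r93=1011101 pc5: +32 =1032
r94=1011110 pc5: +32 =1064
r95=1011111 pc6: +64 =1128
r96=1100000 pc2: +4 =1132
r97=1100001 pc3: +8 =1140
r98=1100010 pc3: +8 =1148
r99=1100011 pc4: +16 =1164
r100=1100100 pc3: +8 =1172
r101=1100101 pc4: +16 =1188
r102=1100110 pc4: +16 =1204
r103=1100111 pc5: +32 =1236
r104=1101000 pc3: +8 =1244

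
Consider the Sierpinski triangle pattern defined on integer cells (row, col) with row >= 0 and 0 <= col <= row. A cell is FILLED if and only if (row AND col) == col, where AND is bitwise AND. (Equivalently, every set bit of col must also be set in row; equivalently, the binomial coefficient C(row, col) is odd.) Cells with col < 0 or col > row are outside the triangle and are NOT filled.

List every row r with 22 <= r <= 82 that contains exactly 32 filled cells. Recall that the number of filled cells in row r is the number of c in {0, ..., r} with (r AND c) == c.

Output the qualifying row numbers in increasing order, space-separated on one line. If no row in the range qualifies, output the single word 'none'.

Row r has 2^popcount(r) filled cells, so we need popcount(r) = log2(32) = 5.
Scan r = 22..82 and keep those with exactly 5 one-bits:
r=22=10110 popcount=3 -> skip
r=23=10111 popcount=4 -> skip
r=24=11000 popcount=2 -> skip
r=25=11001 popcount=3 -> skip
r=26=11010 popcount=3 -> skip
r=27=11011 popcount=4 -> skip
r=28=11100 popcount=3 -> skip
r=29=11101 popcount=4 -> skip
r=30=11110 popcount=4 -> skip
r=31=11111 popcount=5 -> KEEP
r=32=100000 popcount=1 -> skip
r=33=100001 popcount=2 -> skip
r=34=100010 popcount=2 -> skip
r=35=100011 popcount=3 -> skip
r=36=100100 popcount=2 -> skip
r=37=100101 popcount=3 -> skip
r=38=100110 popcount=3 -> skip
r=39=100111 popcount=4 -> skip
r=40=101000 popcount=2 -> skip
r=41=101001 popcount=3 -> skip
r=42=101010 popcount=3 -> skip
r=43=101011 popcount=4 -> skip
r=44=101100 popcount=3 -> skip
r=45=101101 popcount=4 -> skip
r=46=101110 popcount=4 -> skip
r=47=101111 popcount=5 -> KEEP
r=48=110000 popcount=2 -> skip
r=49=110001 popcount=3 -> skip
r=50=110010 popcount=3 -> skip
r=51=110011 popcount=4 -> skip
r=52=110100 popcount=3 -> skip
r=53=110101 popcount=4 -> skip
r=54=110110 popcount=4 -> skip
r=55=110111 popcount=5 -> KEEP
r=56=111000 popcount=3 -> skip
r=57=111001 popcount=4 -> skip
r=58=111010 popcount=4 -> skip
r=59=111011 popcount=5 -> KEEP
r=60=111100 popcount=4 -> skip
r=61=111101 popcount=5 -> KEEP
r=62=111110 popcount=5 -> KEEP
r=63=111111 popcount=6 -> skip
r=64=1000000 popcount=1 -> skip
r=65=1000001 popcount=2 -> skip
r=66=1000010 popcount=2 -> skip
r=67=1000011 popcount=3 -> skip
r=68=1000100 popcount=2 -> skip
r=69=1000101 popcount=3 -> skip
r=70=1000110 popcount=3 -> skip
r=71=1000111 popcount=4 -> skip
r=72=1001000 popcount=2 -> skip
r=73=1001001 popcount=3 -> skip
r=74=1001010 popcount=3 -> skip
r=75=1001011 popcount=4 -> skip
r=76=1001100 popcount=3 -> skip
r=77=1001101 popcount=4 -> skip
r=78=1001110 popcount=4 -> skip
r=79=1001111 popcount=5 -> KEEP
r=80=1010000 popcount=2 -> skip
r=81=1010001 popcount=3 -> skip
r=82=1010010 popcount=3 -> skip
Kept rows: 31 47 55 59 61 62 79

Answer: 31 47 55 59 61 62 79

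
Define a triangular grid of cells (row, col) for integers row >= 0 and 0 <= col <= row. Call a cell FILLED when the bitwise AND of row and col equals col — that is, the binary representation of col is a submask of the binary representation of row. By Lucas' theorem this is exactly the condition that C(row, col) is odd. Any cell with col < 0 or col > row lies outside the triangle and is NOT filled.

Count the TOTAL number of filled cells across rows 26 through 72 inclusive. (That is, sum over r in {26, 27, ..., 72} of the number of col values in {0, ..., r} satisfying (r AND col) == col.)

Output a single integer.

Answer: 640

Derivation:
r26=11010 pc3: +8 =8
r27=11011 pc4: +16 =24
r28=11100 pc3: +8 =32
r29=11101 pc4: +16 =48
r30=11110 pc4: +16 =64
r31=11111 pc5: +32 =96
r32=100000 pc1: +2 =98
r33=100001 pc2: +4 =102
r34=100010 pc2: +4 =106
r35=100011 pc3: +8 =114
r36=100100 pc2: +4 =118
r37=100101 pc3: +8 =126
r38=100110 pc3: +8 =134
r39=100111 pc4: +16 =150
r40=101000 pc2: +4 =154
r41=101001 pc3: +8 =162
r42=101010 pc3: +8 =170
r43=101011 pc4: +16 =186
r44=101100 pc3: +8 =194
r45=101101 pc4: +16 =210
r46=101110 pc4: +16 =226
r47=101111 pc5: +32 =258
r48=110000 pc2: +4 =262
r49=110001 pc3: +8 =270
r50=110010 pc3: +8 =278
r51=110011 pc4: +16 =294
r52=110100 pc3: +8 =302
r53=110101 pc4: +16 =318
r54=110110 pc4: +16 =334
r55=110111 pc5: +32 =366
r56=111000 pc3: +8 =374
r57=111001 pc4: +16 =390
r58=111010 pc4: +16 =406
r59=111011 pc5: +32 =438
r60=111100 pc4: +16 =454
r61=111101 pc5: +32 =486
r62=111110 pc5: +32 =518
r63=111111 pc6: +64 =582
r64=1000000 pc1: +2 =584
r65=1000001 pc2: +4 =588
r66=1000010 pc2: +4 =592
r67=1000011 pc3: +8 =600
r68=1000100 pc2: +4 =604
r69=1000101 pc3: +8 =612
r70=1000110 pc3: +8 =620
r71=1000111 pc4: +16 =636
r72=1001000 pc2: +4 =640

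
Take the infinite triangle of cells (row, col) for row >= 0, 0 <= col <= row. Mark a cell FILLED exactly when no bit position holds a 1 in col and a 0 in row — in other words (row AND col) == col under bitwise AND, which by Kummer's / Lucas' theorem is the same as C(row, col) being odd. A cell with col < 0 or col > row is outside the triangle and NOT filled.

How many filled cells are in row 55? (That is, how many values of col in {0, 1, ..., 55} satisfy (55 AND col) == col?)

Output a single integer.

Answer: 32

Derivation:
55 in binary = 110111
popcount(55) = number of 1-bits in 110111 = 5
A col c satisfies (55 AND c) == c iff every set bit of c is also set in 55; each of the 5 set bits of 55 can independently be on or off in c.
count = 2^5 = 32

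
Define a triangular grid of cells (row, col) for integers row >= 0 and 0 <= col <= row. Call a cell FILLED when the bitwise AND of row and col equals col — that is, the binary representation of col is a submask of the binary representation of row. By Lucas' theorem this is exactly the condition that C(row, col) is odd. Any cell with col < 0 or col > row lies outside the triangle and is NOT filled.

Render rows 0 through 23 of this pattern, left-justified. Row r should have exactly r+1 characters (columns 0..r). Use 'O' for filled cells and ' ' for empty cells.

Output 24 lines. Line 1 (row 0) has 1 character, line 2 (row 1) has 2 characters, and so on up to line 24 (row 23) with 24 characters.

r0=0: O
r1=1: OO
r2=10: O O
r3=11: OOOO
r4=100: O   O
r5=101: OO  OO
r6=110: O O O O
r7=111: OOOOOOOO
r8=1000: O       O
r9=1001: OO      OO
r10=1010: O O     O O
r11=1011: OOOO    OOOO
r12=1100: O   O   O   O
r13=1101: OO  OO  OO  OO
r14=1110: O O O O O O O O
r15=1111: OOOOOOOOOOOOOOOO
r16=10000: O               O
r17=10001: OO              OO
r18=10010: O O             O O
r19=10011: OOOO            OOOO
r20=10100: O   O           O   O
r21=10101: OO  OO          OO  OO
r22=10110: O O O O         O O O O
r23=10111: OOOOOOOO        OOOOOOOO

Answer: O
OO
O O
OOOO
O   O
OO  OO
O O O O
OOOOOOOO
O       O
OO      OO
O O     O O
OOOO    OOOO
O   O   O   O
OO  OO  OO  OO
O O O O O O O O
OOOOOOOOOOOOOOOO
O               O
OO              OO
O O             O O
OOOO            OOOO
O   O           O   O
OO  OO          OO  OO
O O O O         O O O O
OOOOOOOO        OOOOOOOO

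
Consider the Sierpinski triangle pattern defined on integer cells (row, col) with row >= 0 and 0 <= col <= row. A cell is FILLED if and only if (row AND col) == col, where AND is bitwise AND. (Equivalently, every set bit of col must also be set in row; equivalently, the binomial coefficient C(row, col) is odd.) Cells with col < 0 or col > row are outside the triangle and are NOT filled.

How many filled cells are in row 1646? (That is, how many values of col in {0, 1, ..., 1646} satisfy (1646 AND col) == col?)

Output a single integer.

Answer: 128

Derivation:
1646 in binary = 11001101110
popcount(1646) = number of 1-bits in 11001101110 = 7
A col c satisfies (1646 AND c) == c iff every set bit of c is also set in 1646; each of the 7 set bits of 1646 can independently be on or off in c.
count = 2^7 = 128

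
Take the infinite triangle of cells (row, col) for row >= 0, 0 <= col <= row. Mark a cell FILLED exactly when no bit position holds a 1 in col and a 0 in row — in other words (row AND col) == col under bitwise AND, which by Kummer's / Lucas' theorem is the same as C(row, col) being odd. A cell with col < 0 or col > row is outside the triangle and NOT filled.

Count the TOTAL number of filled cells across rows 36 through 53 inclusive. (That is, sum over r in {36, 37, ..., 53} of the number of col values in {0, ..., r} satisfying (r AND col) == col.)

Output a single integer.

Answer: 204

Derivation:
r36=100100 pc2: +4 =4
r37=100101 pc3: +8 =12
r38=100110 pc3: +8 =20
r39=100111 pc4: +16 =36
r40=101000 pc2: +4 =40
r41=101001 pc3: +8 =48
r42=101010 pc3: +8 =56
r43=101011 pc4: +16 =72
r44=101100 pc3: +8 =80
r45=101101 pc4: +16 =96
r46=101110 pc4: +16 =112
r47=101111 pc5: +32 =144
r48=110000 pc2: +4 =148
r49=110001 pc3: +8 =156
r50=110010 pc3: +8 =164
r51=110011 pc4: +16 =180
r52=110100 pc3: +8 =188
r53=110101 pc4: +16 =204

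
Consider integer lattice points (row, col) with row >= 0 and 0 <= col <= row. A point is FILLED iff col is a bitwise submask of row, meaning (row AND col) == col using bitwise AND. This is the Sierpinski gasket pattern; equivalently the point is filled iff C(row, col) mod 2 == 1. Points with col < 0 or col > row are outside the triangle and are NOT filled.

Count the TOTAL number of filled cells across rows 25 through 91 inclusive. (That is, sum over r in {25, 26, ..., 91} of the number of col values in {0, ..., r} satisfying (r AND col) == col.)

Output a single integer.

Answer: 932

Derivation:
r25=11001 pc3: +8 =8
r26=11010 pc3: +8 =16
r27=11011 pc4: +16 =32
r28=11100 pc3: +8 =40
r29=11101 pc4: +16 =56
r30=11110 pc4: +16 =72
r31=11111 pc5: +32 =104
r32=100000 pc1: +2 =106
r33=100001 pc2: +4 =110
r34=100010 pc2: +4 =114
r35=100011 pc3: +8 =122
r36=100100 pc2: +4 =126
r37=100101 pc3: +8 =134
r38=100110 pc3: +8 =142
r39=100111 pc4: +16 =158
r40=101000 pc2: +4 =162
r41=101001 pc3: +8 =170
r42=101010 pc3: +8 =178
r43=101011 pc4: +16 =194
r44=101100 pc3: +8 =202
r45=101101 pc4: +16 =218
r46=101110 pc4: +16 =234
r47=101111 pc5: +32 =266
r48=110000 pc2: +4 =270
r49=110001 pc3: +8 =278
r50=110010 pc3: +8 =286
r51=110011 pc4: +16 =302
r52=110100 pc3: +8 =310
r53=110101 pc4: +16 =326
r54=110110 pc4: +16 =342
r55=110111 pc5: +32 =374
r56=111000 pc3: +8 =382
r57=111001 pc4: +16 =398
r58=111010 pc4: +16 =414
r59=111011 pc5: +32 =446
r60=111100 pc4: +16 =462
r61=111101 pc5: +32 =494
r62=111110 pc5: +32 =526
r63=111111 pc6: +64 =590
r64=1000000 pc1: +2 =592
r65=1000001 pc2: +4 =596
r66=1000010 pc2: +4 =600
r67=1000011 pc3: +8 =608
r68=1000100 pc2: +4 =612
r69=1000101 pc3: +8 =620
r70=1000110 pc3: +8 =628
r71=1000111 pc4: +16 =644
r72=1001000 pc2: +4 =648
r73=1001001 pc3: +8 =656
r74=1001010 pc3: +8 =664
r75=1001011 pc4: +16 =680
r76=1001100 pc3: +8 =688
r77=1001101 pc4: +16 =704
r78=1001110 pc4: +16 =720
r79=1001111 pc5: +32 =752
r80=1010000 pc2: +4 =756
r81=1010001 pc3: +8 =764
r82=1010010 pc3: +8 =772
r83=1010011 pc4: +16 =788
r84=1010100 pc3: +8 =796
r85=1010101 pc4: +16 =812
r86=1010110 pc4: +16 =828
r87=1010111 pc5: +32 =860
r88=1011000 pc3: +8 =868
r89=1011001 pc4: +16 =884
r90=1011010 pc4: +16 =900
r91=1011011 pc5: +32 =932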